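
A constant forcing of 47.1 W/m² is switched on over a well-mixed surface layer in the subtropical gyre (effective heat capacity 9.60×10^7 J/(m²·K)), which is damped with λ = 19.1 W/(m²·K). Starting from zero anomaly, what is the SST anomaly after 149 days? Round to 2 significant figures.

Areal heat capacity C = 9.60×10^7 J/(m²·K) (given).
τ = C / λ = 9.60×10^7 / 19.1 = 5.03×10^6 s.
Equilibrium anomaly ΔT_eq = F / λ = 47.1 / 19.1 = 2.47 K.
t = 149 days = 1.29×10^7 s, so t/τ = 2.56.
ΔT(t) = ΔT_eq (1 − e^(−t/τ)) = 2.47 × (1 − e^−2.56) = 2.28 K.

2.3 K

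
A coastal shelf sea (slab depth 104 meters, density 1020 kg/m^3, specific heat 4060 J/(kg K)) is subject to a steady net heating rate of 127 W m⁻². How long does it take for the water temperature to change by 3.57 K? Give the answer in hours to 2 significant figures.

Areal heat capacity C = ρ c_p D = 1020 × 4060 × 104 = 4.31×10^8 J/(m^2 K).
Time required: Δt = C ΔT / F = 4.31×10^8 × 3.57 / 127 = 1.21×10^7 s.
In hours: 1.21×10^7 s / (3600 s/hour) = 3360 hours.

3400 hours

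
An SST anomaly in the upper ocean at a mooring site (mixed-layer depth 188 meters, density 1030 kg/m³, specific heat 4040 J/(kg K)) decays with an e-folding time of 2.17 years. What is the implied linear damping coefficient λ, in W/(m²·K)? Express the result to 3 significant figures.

Areal heat capacity C = ρ c_p D = 1030 × 4040 × 188 = 7.82×10^8 J m⁻² K⁻¹.
τ = 2.17 years = 6.85×10^7 s.
λ = C / τ = 7.82×10^8 / 6.85×10^7 = 11.4 W/(m²·K).

11.4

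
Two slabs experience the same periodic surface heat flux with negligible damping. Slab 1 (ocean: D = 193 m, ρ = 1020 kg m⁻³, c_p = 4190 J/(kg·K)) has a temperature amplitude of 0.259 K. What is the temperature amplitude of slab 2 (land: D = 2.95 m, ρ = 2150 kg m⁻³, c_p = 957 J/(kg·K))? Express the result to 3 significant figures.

C_ocean = 8.25×10^8 J/(m²·K); C_land = 6.07×10^6 J/(m²·K).
A ∝ 1/C ⇒ A_land = A_ocean × C_ocean/C_land = 0.259 × 136 = 35.2 K.

35.2 K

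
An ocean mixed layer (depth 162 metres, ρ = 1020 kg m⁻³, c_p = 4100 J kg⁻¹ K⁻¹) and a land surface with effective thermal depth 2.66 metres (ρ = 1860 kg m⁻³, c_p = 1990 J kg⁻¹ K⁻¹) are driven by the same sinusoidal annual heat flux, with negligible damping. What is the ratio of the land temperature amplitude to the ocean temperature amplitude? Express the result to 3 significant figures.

C_ocean = 1020 × 4100 × 162 = 6.77×10^8 J/(m²·K).
C_land = 1860 × 1990 × 2.66 = 9.85×10^6 J/(m²·K).
Undamped amplitude ∝ 1/C, so A_land/A_ocean = C_ocean/C_land = 68.8.

68.8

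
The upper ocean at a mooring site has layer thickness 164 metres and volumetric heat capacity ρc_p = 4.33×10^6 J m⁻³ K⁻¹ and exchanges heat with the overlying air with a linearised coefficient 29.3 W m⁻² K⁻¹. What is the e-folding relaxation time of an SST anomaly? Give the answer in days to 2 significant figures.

Areal heat capacity C = ρc_p × D = 4.33×10^6 × 164 = 7.10×10^8 J/(m^2 K).
Relaxation time τ = C / λ = 7.10×10^8 / 29.3 = 2.42×10^7 s.
In days: 2.42×10^7 s / (86400 s/day) = 281 days.

280 days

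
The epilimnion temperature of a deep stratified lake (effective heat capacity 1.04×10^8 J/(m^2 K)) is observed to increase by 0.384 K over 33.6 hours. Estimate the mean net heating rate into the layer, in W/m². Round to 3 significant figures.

Areal heat capacity C = 1.04×10^8 J/(m^2 K) (given).
Required heat per unit area: Q = C ΔT = 1.04×10^8 × 0.384 = 3.99×10^7 J/m².
Flux F = Q / Δt = 3.99×10^7 / 1.21×10^5 s = 330 W/m².

330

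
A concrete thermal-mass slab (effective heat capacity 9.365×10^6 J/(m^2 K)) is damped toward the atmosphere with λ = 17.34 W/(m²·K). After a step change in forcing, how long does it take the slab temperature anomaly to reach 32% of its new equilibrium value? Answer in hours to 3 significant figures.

Areal heat capacity C = 9.365×10^6 J/(m^2 K) (given).
τ = C / λ = 9.36×10^6 / 17.34 = 5.40×10^5 s.
Fraction reached: 1 − e^(−t/τ) = 0.32 ⇒ t = −τ ln(1 − 0.32) = τ × 0.386.
t = 2.08×10^5 s = 57.9 hours.

57.9 hours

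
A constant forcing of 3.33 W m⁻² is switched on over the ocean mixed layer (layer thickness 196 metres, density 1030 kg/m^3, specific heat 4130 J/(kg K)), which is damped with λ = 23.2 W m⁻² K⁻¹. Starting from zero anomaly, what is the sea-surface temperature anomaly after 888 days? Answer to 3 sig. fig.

Areal heat capacity C = ρ c_p D = 1030 × 4130 × 196 = 8.34×10^8 J/(m^2 K).
τ = C / λ = 8.34×10^8 / 23.2 = 3.59×10^7 s.
Equilibrium anomaly ΔT_eq = F / λ = 3.33 / 23.2 = 0.144 K.
t = 888 days = 7.67×10^7 s, so t/τ = 2.13.
ΔT(t) = ΔT_eq (1 − e^(−t/τ)) = 0.144 × (1 − e^−2.13) = 0.127 K.

0.127 K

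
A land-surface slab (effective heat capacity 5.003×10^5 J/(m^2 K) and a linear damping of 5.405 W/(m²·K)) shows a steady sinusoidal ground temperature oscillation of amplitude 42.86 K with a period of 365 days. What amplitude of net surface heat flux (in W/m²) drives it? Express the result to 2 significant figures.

Areal heat capacity C = 5.003×10^5 J/(m^2 K) (given).
ω = 2π / 3.15×10^7 s = 1.99×10^-7 s⁻¹.
√((Cω)² + λ²) = √((0.0997)² + 5.405²) = 5.41 W/(m²·K).
F₀ = A × √((Cω)²+λ²) = 42.86 × 5.41 = 232 W/m².

230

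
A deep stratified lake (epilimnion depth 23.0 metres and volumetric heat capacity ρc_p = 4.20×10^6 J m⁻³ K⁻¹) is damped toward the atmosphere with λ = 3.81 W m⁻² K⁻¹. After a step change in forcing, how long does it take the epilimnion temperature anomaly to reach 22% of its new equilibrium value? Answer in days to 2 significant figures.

73 days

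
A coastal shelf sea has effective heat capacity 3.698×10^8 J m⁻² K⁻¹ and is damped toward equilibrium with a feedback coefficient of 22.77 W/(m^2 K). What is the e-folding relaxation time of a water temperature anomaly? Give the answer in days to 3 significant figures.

Areal heat capacity C = 3.698×10^8 J m⁻² K⁻¹ (given).
Relaxation time τ = C / λ = 3.70×10^8 / 22.77 = 1.62×10^7 s.
In days: 1.62×10^7 s / (86400 s/day) = 188 days.

188 days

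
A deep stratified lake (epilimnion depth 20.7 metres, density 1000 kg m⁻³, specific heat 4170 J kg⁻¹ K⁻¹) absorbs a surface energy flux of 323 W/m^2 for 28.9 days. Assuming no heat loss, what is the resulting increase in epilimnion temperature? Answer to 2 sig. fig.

Areal heat capacity C = ρ c_p D = 1000 × 4170 × 20.7 = 8.63×10^7 J m⁻² K⁻¹.
Net heat input Q = F Δt = 323 × (28.9 days × 86400 s/day) = 8.07×10^8 J/m².
ΔT = Q / C = 8.07×10^8 / 8.63×10^7 = 9.34 K.

9.3 K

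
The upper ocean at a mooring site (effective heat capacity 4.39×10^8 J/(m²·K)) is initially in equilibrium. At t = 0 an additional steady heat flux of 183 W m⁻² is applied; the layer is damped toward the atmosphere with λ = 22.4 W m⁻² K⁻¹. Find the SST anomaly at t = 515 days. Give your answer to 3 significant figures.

7.33 K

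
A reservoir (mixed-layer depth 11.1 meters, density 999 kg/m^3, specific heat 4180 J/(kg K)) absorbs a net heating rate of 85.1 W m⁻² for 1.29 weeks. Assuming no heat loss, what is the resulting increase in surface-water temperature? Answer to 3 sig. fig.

1.43 K

Areal heat capacity C = ρ c_p D = 999 × 4180 × 11.1 = 4.64×10^7 J m⁻² K⁻¹.
Net heat input Q = F Δt = 85.1 × (1.29 weeks × 6.048×10^5 s/week) = 6.64×10^7 J/m².
ΔT = Q / C = 6.64×10^7 / 4.64×10^7 = 1.43 K.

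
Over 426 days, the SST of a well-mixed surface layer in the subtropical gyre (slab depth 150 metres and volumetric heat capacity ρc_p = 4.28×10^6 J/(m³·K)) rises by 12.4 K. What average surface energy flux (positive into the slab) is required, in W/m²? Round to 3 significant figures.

216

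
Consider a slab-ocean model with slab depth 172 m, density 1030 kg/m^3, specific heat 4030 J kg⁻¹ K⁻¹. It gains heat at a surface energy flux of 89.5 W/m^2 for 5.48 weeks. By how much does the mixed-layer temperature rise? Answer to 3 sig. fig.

0.415 K

Areal heat capacity C = ρ c_p D = 1030 × 4030 × 172 = 7.14×10^8 J m⁻² K⁻¹.
Net heat input Q = F Δt = 89.5 × (5.48 weeks × 6.048×10^5 s/week) = 2.97×10^8 J/m².
ΔT = Q / C = 2.97×10^8 / 7.14×10^8 = 0.415 K.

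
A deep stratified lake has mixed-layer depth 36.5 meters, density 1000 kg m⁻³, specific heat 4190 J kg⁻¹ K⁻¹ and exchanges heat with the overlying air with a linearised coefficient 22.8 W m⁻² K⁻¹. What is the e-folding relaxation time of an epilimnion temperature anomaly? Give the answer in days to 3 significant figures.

77.6 days

Areal heat capacity C = ρ c_p D = 1000 × 4190 × 36.5 = 1.53×10^8 J/(m^2 K).
Relaxation time τ = C / λ = 1.53×10^8 / 22.8 = 6.71×10^6 s.
In days: 6.71×10^6 s / (86400 s/day) = 77.6 days.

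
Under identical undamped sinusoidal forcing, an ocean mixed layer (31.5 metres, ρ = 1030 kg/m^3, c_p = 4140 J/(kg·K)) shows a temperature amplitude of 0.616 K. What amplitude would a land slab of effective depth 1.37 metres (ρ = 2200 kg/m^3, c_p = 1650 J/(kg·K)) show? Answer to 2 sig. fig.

17 K

C_ocean = 1.34×10^8 J/(m²·K); C_land = 4.97×10^6 J/(m²·K).
A ∝ 1/C ⇒ A_land = A_ocean × C_ocean/C_land = 0.616 × 27.0 = 16.6 K.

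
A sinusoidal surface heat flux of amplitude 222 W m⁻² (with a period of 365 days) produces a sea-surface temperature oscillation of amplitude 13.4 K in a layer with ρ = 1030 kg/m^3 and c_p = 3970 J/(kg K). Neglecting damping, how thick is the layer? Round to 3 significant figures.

ω = 2π / 3.15×10^7 s = 1.99×10^-7 s⁻¹.
Required C = F₀ / (A ω) = 222 / (13.4 × 1.99×10^-7) = 8.32×10^7 J/(m²·K).
D = C / (ρ c_p) = 8.32×10^7 / (1030 × 3970) = 20.3 m.

20.3 m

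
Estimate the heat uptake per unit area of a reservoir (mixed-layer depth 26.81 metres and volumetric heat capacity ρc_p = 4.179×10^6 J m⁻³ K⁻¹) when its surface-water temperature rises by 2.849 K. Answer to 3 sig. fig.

3.19×10^8

Areal heat capacity C = ρc_p × D = 4.179×10^6 × 26.81 = 1.12×10^8 J m⁻² K⁻¹.
ΔQ = C ΔT = 1.12×10^8 × 2.849 = 3.19×10^8 J/m².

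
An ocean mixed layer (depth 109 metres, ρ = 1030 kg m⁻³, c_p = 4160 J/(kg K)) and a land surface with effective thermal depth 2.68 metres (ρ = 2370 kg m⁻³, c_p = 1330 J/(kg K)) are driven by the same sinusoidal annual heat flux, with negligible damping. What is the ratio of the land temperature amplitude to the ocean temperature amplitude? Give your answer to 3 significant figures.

C_ocean = 1030 × 4160 × 109 = 4.67×10^8 J/(m²·K).
C_land = 2370 × 1330 × 2.68 = 8.45×10^6 J/(m²·K).
Undamped amplitude ∝ 1/C, so A_land/A_ocean = C_ocean/C_land = 55.3.

55.3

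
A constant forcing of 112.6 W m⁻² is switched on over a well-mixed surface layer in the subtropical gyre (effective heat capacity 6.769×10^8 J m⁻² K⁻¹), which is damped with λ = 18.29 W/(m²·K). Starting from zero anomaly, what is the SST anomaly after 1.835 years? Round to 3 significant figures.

Areal heat capacity C = 6.769×10^8 J m⁻² K⁻¹ (given).
τ = C / λ = 6.77×10^8 / 18.29 = 3.70×10^7 s.
Equilibrium anomaly ΔT_eq = F / λ = 112.6 / 18.29 = 6.16 K.
t = 1.835 years = 5.79×10^7 s, so t/τ = 1.56.
ΔT(t) = ΔT_eq (1 − e^(−t/τ)) = 6.16 × (1 − e^−1.56) = 4.87 K.

4.87 K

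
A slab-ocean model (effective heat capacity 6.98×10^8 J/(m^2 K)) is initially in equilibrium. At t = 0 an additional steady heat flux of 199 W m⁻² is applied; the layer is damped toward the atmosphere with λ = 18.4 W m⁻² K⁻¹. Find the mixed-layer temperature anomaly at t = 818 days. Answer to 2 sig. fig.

Areal heat capacity C = 6.98×10^8 J/(m^2 K) (given).
τ = C / λ = 6.98×10^8 / 18.4 = 3.79×10^7 s.
Equilibrium anomaly ΔT_eq = F / λ = 199 / 18.4 = 10.8 K.
t = 818 days = 7.07×10^7 s, so t/τ = 1.86.
ΔT(t) = ΔT_eq (1 − e^(−t/τ)) = 10.8 × (1 − e^−1.86) = 9.14 K.

9.1 K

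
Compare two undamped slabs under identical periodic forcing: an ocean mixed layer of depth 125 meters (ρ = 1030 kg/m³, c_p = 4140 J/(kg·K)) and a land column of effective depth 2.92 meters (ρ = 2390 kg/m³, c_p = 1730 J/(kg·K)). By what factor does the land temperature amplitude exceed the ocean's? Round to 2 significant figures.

44

C_ocean = 1030 × 4140 × 125 = 5.33×10^8 J/(m²·K).
C_land = 2390 × 1730 × 2.92 = 1.21×10^7 J/(m²·K).
Undamped amplitude ∝ 1/C, so A_land/A_ocean = C_ocean/C_land = 44.1.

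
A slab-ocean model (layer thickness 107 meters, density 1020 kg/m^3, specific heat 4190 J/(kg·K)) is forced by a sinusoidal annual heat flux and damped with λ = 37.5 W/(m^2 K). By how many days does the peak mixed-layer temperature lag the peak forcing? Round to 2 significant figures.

Areal heat capacity C = ρ c_p D = 1020 × 4190 × 107 = 4.57×10^8 J m⁻² K⁻¹.
ω = 2π / 3.15×10^7 s = 1.99×10^-7 s⁻¹.
Phase lag φ = arctan(Cω/λ) = arctan(91.1/37.5) = 1.18 rad.
Time lag = φ / ω = 1.18 / 1.99×10^-7 = 5.92×10^6 s = 68.6 days.

69 days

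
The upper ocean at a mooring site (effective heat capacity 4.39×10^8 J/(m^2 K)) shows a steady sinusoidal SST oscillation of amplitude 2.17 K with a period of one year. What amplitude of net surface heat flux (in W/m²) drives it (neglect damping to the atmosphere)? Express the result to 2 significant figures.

Areal heat capacity C = 4.39×10^8 J/(m^2 K) (given).
ω = 2π / 3.15×10^7 s = 1.99×10^-7 s⁻¹.
Cω = 4.39×10^8 × 1.99×10^-7 = 87.5 W/(m²·K).
F₀ = A × Cω = 2.17 × 87.5 = 190 W/m².

190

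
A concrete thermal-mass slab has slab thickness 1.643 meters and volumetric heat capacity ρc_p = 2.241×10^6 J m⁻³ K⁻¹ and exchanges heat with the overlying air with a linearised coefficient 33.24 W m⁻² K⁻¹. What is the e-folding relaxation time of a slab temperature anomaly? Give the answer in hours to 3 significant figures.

30.8 hours

Areal heat capacity C = ρc_p × D = 2.241×10^6 × 1.643 = 3.68×10^6 J/(m²·K).
Relaxation time τ = C / λ = 3.68×10^6 / 33.24 = 1.11×10^5 s.
In hours: 1.11×10^5 s / (3600 s/hour) = 30.8 hours.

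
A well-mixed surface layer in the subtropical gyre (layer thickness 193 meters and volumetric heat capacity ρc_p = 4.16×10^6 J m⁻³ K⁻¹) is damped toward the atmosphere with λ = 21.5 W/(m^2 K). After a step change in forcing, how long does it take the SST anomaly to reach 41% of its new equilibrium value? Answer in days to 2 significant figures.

Areal heat capacity C = ρc_p × D = 4.16×10^6 × 193 = 8.03×10^8 J/(m²·K).
τ = C / λ = 8.03×10^8 / 21.5 = 3.73×10^7 s.
Fraction reached: 1 − e^(−t/τ) = 0.41 ⇒ t = −τ ln(1 − 0.41) = τ × 0.528.
t = 1.97×10^7 s = 228 days.

230 days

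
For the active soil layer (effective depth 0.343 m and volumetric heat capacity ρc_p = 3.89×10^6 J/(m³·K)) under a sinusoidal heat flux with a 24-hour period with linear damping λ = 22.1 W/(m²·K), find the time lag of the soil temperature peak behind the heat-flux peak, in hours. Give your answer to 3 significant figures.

5.14 hours

Areal heat capacity C = ρc_p × D = 3.89×10^6 × 0.343 = 1.33×10^6 J/(m²·K).
ω = 2π / 86400 s = 7.27×10^-5 s⁻¹.
Phase lag φ = arctan(Cω/λ) = arctan(97.0/22.1) = 1.35 rad.
Time lag = φ / ω = 1.35 / 7.27×10^-5 = 18500 s = 5.14 hours.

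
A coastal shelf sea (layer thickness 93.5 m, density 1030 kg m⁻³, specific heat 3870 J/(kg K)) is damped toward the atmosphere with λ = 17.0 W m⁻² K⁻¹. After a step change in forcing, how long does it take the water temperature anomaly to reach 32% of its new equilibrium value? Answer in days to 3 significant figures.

Areal heat capacity C = ρ c_p D = 1030 × 3870 × 93.5 = 3.73×10^8 J/(m^2 K).
τ = C / λ = 3.73×10^8 / 17.0 = 2.19×10^7 s.
Fraction reached: 1 − e^(−t/τ) = 0.32 ⇒ t = −τ ln(1 − 0.32) = τ × 0.386.
t = 8.46×10^6 s = 97.9 days.

97.9 days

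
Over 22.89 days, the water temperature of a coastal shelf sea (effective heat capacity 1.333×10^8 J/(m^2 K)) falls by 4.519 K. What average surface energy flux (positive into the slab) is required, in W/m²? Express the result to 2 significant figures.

-300

Areal heat capacity C = 1.333×10^8 J/(m^2 K) (given).
Required heat per unit area: Q = C ΔT = 1.33×10^8 × -4.519 = -6.02×10^8 J/m².
Flux F = Q / Δt = -6.02×10^8 / 1.98×10^6 s = -305 W/m².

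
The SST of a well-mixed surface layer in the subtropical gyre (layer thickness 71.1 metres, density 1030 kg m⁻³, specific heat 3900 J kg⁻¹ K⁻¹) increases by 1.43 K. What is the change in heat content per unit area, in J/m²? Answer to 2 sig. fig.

4.1×10^8

Areal heat capacity C = ρ c_p D = 1030 × 3900 × 71.1 = 2.86×10^8 J m⁻² K⁻¹.
ΔQ = C ΔT = 2.86×10^8 × 1.43 = 4.08×10^8 J/m².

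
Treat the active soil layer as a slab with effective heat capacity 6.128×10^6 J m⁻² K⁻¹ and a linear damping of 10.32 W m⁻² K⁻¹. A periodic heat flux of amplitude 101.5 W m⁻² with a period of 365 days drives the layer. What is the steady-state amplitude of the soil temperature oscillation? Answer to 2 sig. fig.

9.8 K

Areal heat capacity C = 6.128×10^6 J m⁻² K⁻¹ (given).
Angular frequency ω = 2π / T = 2π / 3.15×10^7 s = 1.99×10^-7 s⁻¹.
√((Cω)² + λ²) = √((1.22)² + 10.32²) = 10.4 W/(m²·K).
Amplitude A = F₀ / √((Cω)²+λ²) = 101.5 / 10.4 = 9.77 K.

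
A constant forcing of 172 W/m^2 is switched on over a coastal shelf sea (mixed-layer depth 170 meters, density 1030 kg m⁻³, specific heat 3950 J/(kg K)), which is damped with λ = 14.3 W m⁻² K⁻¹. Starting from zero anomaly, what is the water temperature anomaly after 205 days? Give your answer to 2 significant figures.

3.7 K

Areal heat capacity C = ρ c_p D = 1030 × 3950 × 170 = 6.92×10^8 J/(m²·K).
τ = C / λ = 6.92×10^8 / 14.3 = 4.84×10^7 s.
Equilibrium anomaly ΔT_eq = F / λ = 172 / 14.3 = 12.0 K.
t = 205 days = 1.77×10^7 s, so t/τ = 0.366.
ΔT(t) = ΔT_eq (1 − e^(−t/τ)) = 12.0 × (1 − e^−0.366) = 3.69 K.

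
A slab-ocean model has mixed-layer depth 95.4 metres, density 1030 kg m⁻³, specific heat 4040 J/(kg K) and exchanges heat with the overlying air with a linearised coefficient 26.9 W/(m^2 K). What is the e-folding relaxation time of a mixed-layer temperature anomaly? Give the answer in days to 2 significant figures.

Areal heat capacity C = ρ c_p D = 1030 × 4040 × 95.4 = 3.97×10^8 J/(m^2 K).
Relaxation time τ = C / λ = 3.97×10^8 / 26.9 = 1.48×10^7 s.
In days: 1.48×10^7 s / (86400 s/day) = 171 days.

170 days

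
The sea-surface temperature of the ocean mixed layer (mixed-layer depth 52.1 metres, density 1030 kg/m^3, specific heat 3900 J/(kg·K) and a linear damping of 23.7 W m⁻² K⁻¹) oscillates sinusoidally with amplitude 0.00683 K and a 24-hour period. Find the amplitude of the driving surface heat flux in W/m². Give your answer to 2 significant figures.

Areal heat capacity C = ρ c_p D = 1030 × 3900 × 52.1 = 2.09×10^8 J/(m^2 K).
ω = 2π / 86400 s = 7.27×10^-5 s⁻¹.
√((Cω)² + λ²) = √((15200)² + 23.7²) = 15200 W/(m²·K).
F₀ = A × √((Cω)²+λ²) = 0.00683 × 15200 = 104 W/m².

100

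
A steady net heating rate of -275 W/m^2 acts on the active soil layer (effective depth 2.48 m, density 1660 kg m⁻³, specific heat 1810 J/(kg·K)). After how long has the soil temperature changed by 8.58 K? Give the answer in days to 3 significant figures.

2.69 days

Areal heat capacity C = ρ c_p D = 1660 × 1810 × 2.48 = 7.45×10^6 J/(m^2 K).
Time required: Δt = C ΔT / F = 7.45×10^6 × -8.58 / -275 = 2.32×10^5 s.
In days: 2.32×10^5 s / (86400 s/day) = 2.69 days.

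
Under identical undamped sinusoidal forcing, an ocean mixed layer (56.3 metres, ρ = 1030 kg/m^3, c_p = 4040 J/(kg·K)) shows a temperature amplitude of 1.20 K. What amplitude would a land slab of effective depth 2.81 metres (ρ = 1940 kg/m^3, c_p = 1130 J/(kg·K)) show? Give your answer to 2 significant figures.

46 K

C_ocean = 2.34×10^8 J/(m²·K); C_land = 6.16×10^6 J/(m²·K).
A ∝ 1/C ⇒ A_land = A_ocean × C_ocean/C_land = 1.20 × 38.0 = 45.6 K.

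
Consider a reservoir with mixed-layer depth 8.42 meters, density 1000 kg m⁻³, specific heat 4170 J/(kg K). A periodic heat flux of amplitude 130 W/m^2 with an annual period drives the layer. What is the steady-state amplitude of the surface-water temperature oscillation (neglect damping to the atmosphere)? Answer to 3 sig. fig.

Areal heat capacity C = ρ c_p D = 1000 × 4170 × 8.42 = 3.51×10^7 J/(m²·K).
Angular frequency ω = 2π / T = 2π / 3.15×10^7 s = 1.99×10^-7 s⁻¹.
Cω = 3.51×10^7 × 1.99×10^-7 = 7.00 W/(m²·K).
Amplitude A = F₀ / (Cω) = 130 / 7.00 = 18.6 K.

18.6 K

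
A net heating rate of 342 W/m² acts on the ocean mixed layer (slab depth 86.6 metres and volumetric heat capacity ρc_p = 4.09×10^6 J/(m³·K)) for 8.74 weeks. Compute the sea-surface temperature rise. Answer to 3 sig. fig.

5.10 K

Areal heat capacity C = ρc_p × D = 4.09×10^6 × 86.6 = 3.54×10^8 J/(m^2 K).
Net heat input Q = F Δt = 342 × (8.74 weeks × 6.048×10^5 s/week) = 1.81×10^9 J/m².
ΔT = Q / C = 1.81×10^9 / 3.54×10^8 = 5.10 K.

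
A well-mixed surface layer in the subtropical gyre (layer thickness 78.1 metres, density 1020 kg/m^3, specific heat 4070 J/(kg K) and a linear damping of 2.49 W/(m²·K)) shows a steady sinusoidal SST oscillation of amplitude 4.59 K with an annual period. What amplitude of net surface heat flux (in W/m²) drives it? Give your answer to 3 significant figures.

297

Areal heat capacity C = ρ c_p D = 1020 × 4070 × 78.1 = 3.24×10^8 J/(m^2 K).
ω = 2π / 3.15×10^7 s = 1.99×10^-7 s⁻¹.
√((Cω)² + λ²) = √((64.6)² + 2.49²) = 64.6 W/(m²·K).
F₀ = A × √((Cω)²+λ²) = 4.59 × 64.6 = 297 W/m².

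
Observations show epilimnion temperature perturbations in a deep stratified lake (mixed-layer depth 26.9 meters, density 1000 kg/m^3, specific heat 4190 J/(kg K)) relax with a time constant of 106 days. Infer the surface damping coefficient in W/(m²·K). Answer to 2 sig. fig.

12

Areal heat capacity C = ρ c_p D = 1000 × 4190 × 26.9 = 1.13×10^8 J/(m²·K).
τ = 106 days = 9.16×10^6 s.
λ = C / τ = 1.13×10^8 / 9.16×10^6 = 12.3 W/(m²·K).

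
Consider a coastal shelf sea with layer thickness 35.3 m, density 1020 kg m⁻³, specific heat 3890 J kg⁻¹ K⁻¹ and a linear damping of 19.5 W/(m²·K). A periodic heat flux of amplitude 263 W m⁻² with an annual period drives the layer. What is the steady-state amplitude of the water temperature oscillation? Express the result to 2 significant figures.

Areal heat capacity C = ρ c_p D = 1020 × 3890 × 35.3 = 1.40×10^8 J m⁻² K⁻¹.
Angular frequency ω = 2π / T = 2π / 3.15×10^7 s = 1.99×10^-7 s⁻¹.
√((Cω)² + λ²) = √((27.9)² + 19.5²) = 34.0 W/(m²·K).
Amplitude A = F₀ / √((Cω)²+λ²) = 263 / 34.0 = 7.73 K.

7.7 K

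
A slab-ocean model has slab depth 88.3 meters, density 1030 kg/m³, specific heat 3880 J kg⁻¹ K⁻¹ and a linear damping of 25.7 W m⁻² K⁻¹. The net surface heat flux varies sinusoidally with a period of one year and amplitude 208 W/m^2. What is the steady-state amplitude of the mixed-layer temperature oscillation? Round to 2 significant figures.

2.8 K

Areal heat capacity C = ρ c_p D = 1030 × 3880 × 88.3 = 3.53×10^8 J/(m^2 K).
Angular frequency ω = 2π / T = 2π / 3.15×10^7 s = 1.99×10^-7 s⁻¹.
√((Cω)² + λ²) = √((70.3)² + 25.7²) = 74.9 W/(m²·K).
Amplitude A = F₀ / √((Cω)²+λ²) = 208 / 74.9 = 2.78 K.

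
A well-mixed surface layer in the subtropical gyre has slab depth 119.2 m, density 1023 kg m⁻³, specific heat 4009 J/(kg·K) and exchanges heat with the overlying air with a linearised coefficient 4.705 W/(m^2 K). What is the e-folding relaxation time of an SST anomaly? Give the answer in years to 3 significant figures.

3.29 years

Areal heat capacity C = ρ c_p D = 1023 × 4009 × 119.2 = 4.89×10^8 J/(m²·K).
Relaxation time τ = C / λ = 4.89×10^8 / 4.705 = 1.04×10^8 s.
In years: 1.04×10^8 s / (3.156×10^7 s/year) = 3.29 years.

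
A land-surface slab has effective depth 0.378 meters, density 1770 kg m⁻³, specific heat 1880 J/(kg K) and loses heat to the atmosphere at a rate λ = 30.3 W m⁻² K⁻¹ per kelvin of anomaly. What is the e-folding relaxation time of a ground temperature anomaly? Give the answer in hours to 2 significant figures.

12 hours

Areal heat capacity C = ρ c_p D = 1770 × 1880 × 0.378 = 1.26×10^6 J m⁻² K⁻¹.
Relaxation time τ = C / λ = 1.26×10^6 / 30.3 = 41500 s.
In hours: 41500 s / (3600 s/hour) = 11.5 hours.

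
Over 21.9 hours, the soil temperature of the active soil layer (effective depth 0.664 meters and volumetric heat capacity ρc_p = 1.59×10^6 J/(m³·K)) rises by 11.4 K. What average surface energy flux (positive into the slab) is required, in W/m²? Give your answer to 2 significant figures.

150

Areal heat capacity C = ρc_p × D = 1.59×10^6 × 0.664 = 1.06×10^6 J/(m^2 K).
Required heat per unit area: Q = C ΔT = 1.06×10^6 × 11.4 = 1.20×10^7 J/m².
Flux F = Q / Δt = 1.20×10^7 / 78800 s = 153 W/m².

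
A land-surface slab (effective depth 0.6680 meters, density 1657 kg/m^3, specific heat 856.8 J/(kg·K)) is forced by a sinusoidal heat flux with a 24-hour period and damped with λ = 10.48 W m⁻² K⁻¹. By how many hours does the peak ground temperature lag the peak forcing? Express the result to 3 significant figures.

Areal heat capacity C = ρ c_p D = 1657 × 856.8 × 0.6680 = 9.48×10^5 J m⁻² K⁻¹.
ω = 2π / 86400 s = 7.27×10^-5 s⁻¹.
Phase lag φ = arctan(Cω/λ) = arctan(69.0/10.48) = 1.42 rad.
Time lag = φ / ω = 1.42 / 7.27×10^-5 = 19500 s = 5.42 hours.

5.42 hours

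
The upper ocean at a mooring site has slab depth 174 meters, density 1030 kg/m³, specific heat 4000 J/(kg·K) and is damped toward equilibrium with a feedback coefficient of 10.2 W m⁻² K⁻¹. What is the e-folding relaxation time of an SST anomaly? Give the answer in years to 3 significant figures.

Areal heat capacity C = ρ c_p D = 1030 × 4000 × 174 = 7.17×10^8 J/(m^2 K).
Relaxation time τ = C / λ = 7.17×10^8 / 10.2 = 7.03×10^7 s.
In years: 7.03×10^7 s / (3.156×10^7 s/year) = 2.23 years.

2.23 years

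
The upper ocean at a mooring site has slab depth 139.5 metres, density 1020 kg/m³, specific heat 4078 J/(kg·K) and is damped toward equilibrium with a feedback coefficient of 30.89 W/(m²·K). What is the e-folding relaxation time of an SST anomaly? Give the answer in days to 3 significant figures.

217 days

Areal heat capacity C = ρ c_p D = 1020 × 4078 × 139.5 = 5.80×10^8 J m⁻² K⁻¹.
Relaxation time τ = C / λ = 5.80×10^8 / 30.89 = 1.88×10^7 s.
In days: 1.88×10^7 s / (86400 s/day) = 217 days.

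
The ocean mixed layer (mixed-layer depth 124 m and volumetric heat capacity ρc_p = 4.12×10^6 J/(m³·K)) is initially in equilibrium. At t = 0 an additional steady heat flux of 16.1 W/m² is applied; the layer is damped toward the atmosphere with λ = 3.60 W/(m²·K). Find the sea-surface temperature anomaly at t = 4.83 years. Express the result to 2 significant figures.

2.9 K

Areal heat capacity C = ρc_p × D = 4.12×10^6 × 124 = 5.11×10^8 J/(m²·K).
τ = C / λ = 5.11×10^8 / 3.60 = 1.42×10^8 s.
Equilibrium anomaly ΔT_eq = F / λ = 16.1 / 3.60 = 4.47 K.
t = 4.83 years = 1.52×10^8 s, so t/τ = 1.07.
ΔT(t) = ΔT_eq (1 − e^(−t/τ)) = 4.47 × (1 − e^−1.07) = 2.94 K.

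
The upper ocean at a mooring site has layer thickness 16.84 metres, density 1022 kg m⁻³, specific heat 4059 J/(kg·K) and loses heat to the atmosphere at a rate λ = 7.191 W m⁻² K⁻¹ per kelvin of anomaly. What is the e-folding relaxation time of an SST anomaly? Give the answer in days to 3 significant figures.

Areal heat capacity C = ρ c_p D = 1022 × 4059 × 16.84 = 6.99×10^7 J m⁻² K⁻¹.
Relaxation time τ = C / λ = 6.99×10^7 / 7.191 = 9.71×10^6 s.
In days: 9.71×10^6 s / (86400 s/day) = 112 days.

112 days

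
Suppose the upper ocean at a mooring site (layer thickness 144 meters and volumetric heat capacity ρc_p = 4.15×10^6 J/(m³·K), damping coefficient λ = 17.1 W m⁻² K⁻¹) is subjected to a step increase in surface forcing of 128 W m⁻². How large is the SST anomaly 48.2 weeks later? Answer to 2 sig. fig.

Areal heat capacity C = ρc_p × D = 4.15×10^6 × 144 = 5.98×10^8 J/(m²·K).
τ = C / λ = 5.98×10^8 / 17.1 = 3.49×10^7 s.
Equilibrium anomaly ΔT_eq = F / λ = 128 / 17.1 = 7.49 K.
t = 48.2 weeks = 2.92×10^7 s, so t/τ = 0.834.
ΔT(t) = ΔT_eq (1 − e^(−t/τ)) = 7.49 × (1 − e^−0.834) = 4.23 K.

4.2 K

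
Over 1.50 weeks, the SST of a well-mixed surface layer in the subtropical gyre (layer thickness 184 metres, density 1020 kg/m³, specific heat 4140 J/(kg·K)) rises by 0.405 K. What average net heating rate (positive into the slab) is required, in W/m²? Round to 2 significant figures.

Areal heat capacity C = ρ c_p D = 1020 × 4140 × 184 = 7.77×10^8 J m⁻² K⁻¹.
Required heat per unit area: Q = C ΔT = 7.77×10^8 × 0.405 = 3.15×10^8 J/m².
Flux F = Q / Δt = 3.15×10^8 / 9.07×10^5 s = 347 W/m².

350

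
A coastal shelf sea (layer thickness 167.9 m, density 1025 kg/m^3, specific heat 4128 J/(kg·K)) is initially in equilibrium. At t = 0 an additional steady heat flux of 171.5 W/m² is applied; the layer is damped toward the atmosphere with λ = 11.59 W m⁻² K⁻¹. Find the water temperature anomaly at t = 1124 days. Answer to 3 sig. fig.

Areal heat capacity C = ρ c_p D = 1025 × 4128 × 167.9 = 7.10×10^8 J/(m^2 K).
τ = C / λ = 7.10×10^8 / 11.59 = 6.13×10^7 s.
Equilibrium anomaly ΔT_eq = F / λ = 171.5 / 11.59 = 14.8 K.
t = 1124 days = 9.71×10^7 s, so t/τ = 1.58.
ΔT(t) = ΔT_eq (1 − e^(−t/τ)) = 14.8 × (1 − e^−1.58) = 11.8 K.

11.8 K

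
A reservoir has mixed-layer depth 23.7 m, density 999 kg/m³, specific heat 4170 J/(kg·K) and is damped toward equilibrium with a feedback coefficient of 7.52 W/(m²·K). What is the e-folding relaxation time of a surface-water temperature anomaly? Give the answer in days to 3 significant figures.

152 days

Areal heat capacity C = ρ c_p D = 999 × 4170 × 23.7 = 9.87×10^7 J/(m^2 K).
Relaxation time τ = C / λ = 9.87×10^7 / 7.52 = 1.31×10^7 s.
In days: 1.31×10^7 s / (86400 s/day) = 152 days.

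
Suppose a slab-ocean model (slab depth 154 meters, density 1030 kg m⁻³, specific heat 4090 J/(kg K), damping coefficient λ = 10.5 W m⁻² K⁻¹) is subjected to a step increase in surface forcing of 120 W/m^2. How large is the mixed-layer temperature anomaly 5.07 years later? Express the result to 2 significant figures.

11 K

Areal heat capacity C = ρ c_p D = 1030 × 4090 × 154 = 6.49×10^8 J m⁻² K⁻¹.
τ = C / λ = 6.49×10^8 / 10.5 = 6.18×10^7 s.
Equilibrium anomaly ΔT_eq = F / λ = 120 / 10.5 = 11.4 K.
t = 5.07 years = 1.60×10^8 s, so t/τ = 2.59.
ΔT(t) = ΔT_eq (1 − e^(−t/τ)) = 11.4 × (1 − e^−2.59) = 10.6 K.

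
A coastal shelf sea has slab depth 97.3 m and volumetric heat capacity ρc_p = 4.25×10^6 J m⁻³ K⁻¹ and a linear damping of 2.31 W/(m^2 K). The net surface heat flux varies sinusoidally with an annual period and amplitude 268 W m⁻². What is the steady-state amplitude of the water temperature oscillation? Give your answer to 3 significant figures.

Areal heat capacity C = ρc_p × D = 4.25×10^6 × 97.3 = 4.14×10^8 J/(m²·K).
Angular frequency ω = 2π / T = 2π / 3.15×10^7 s = 1.99×10^-7 s⁻¹.
√((Cω)² + λ²) = √((82.4)² + 2.31²) = 82.4 W/(m²·K).
Amplitude A = F₀ / √((Cω)²+λ²) = 268 / 82.4 = 3.25 K.

3.25 K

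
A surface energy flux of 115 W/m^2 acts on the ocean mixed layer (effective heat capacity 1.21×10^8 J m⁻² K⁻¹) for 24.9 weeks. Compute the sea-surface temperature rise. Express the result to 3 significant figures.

14.3 K

Areal heat capacity C = 1.21×10^8 J m⁻² K⁻¹ (given).
Net heat input Q = F Δt = 115 × (24.9 weeks × 6.048×10^5 s/week) = 1.73×10^9 J/m².
ΔT = Q / C = 1.73×10^9 / 1.21×10^8 = 14.3 K.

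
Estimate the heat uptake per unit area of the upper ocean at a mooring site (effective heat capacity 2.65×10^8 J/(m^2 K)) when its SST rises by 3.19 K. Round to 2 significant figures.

8.5×10^8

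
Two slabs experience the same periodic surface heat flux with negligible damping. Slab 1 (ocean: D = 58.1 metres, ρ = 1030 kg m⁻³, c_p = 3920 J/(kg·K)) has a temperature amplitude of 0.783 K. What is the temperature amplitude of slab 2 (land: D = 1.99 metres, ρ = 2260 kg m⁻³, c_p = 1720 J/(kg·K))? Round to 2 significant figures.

C_ocean = 2.35×10^8 J/(m²·K); C_land = 7.74×10^6 J/(m²·K).
A ∝ 1/C ⇒ A_land = A_ocean × C_ocean/C_land = 0.783 × 30.3 = 23.7 K.

24 K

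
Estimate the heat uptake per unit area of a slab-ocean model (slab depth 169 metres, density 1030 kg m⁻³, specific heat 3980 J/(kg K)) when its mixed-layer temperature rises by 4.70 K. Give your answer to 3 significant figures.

Areal heat capacity C = ρ c_p D = 1030 × 3980 × 169 = 6.93×10^8 J/(m²·K).
ΔQ = C ΔT = 6.93×10^8 × 4.70 = 3.26×10^9 J/m².

3.26×10^9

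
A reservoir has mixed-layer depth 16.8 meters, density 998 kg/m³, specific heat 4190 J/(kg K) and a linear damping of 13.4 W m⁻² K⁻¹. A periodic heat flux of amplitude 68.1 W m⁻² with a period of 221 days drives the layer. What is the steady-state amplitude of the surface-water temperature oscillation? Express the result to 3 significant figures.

Areal heat capacity C = ρ c_p D = 998 × 4190 × 16.8 = 7.03×10^7 J/(m²·K).
Angular frequency ω = 2π / T = 2π / 1.91×10^7 s = 3.29×10^-7 s⁻¹.
√((Cω)² + λ²) = √((23.1)² + 13.4²) = 26.7 W/(m²·K).
Amplitude A = F₀ / √((Cω)²+λ²) = 68.1 / 26.7 = 2.55 K.

2.55 K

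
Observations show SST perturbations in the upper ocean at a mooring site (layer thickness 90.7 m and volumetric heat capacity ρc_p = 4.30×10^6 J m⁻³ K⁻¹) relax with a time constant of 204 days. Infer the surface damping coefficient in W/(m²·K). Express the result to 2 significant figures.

Areal heat capacity C = ρc_p × D = 4.30×10^6 × 90.7 = 3.90×10^8 J/(m²·K).
τ = 204 days = 1.76×10^7 s.
λ = C / τ = 3.90×10^8 / 1.76×10^7 = 22.1 W/(m²·K).

22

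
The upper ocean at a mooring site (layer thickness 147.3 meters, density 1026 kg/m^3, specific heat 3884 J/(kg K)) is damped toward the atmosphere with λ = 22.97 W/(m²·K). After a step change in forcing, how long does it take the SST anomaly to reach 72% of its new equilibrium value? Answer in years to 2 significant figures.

1.0 years

Areal heat capacity C = ρ c_p D = 1026 × 3884 × 147.3 = 5.87×10^8 J m⁻² K⁻¹.
τ = C / λ = 5.87×10^8 / 22.97 = 2.56×10^7 s.
Fraction reached: 1 − e^(−t/τ) = 0.72 ⇒ t = −τ ln(1 − 0.72) = τ × 1.27.
t = 3.25×10^7 s = 1.03 years.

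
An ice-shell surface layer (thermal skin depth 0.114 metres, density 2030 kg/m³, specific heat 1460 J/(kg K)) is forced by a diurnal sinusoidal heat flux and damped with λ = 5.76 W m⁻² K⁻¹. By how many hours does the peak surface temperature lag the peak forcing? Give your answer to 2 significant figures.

Areal heat capacity C = ρ c_p D = 2030 × 1460 × 0.114 = 3.38×10^5 J/(m^2 K).
ω = 2π / 86400 s = 7.27×10^-5 s⁻¹.
Phase lag φ = arctan(Cω/λ) = arctan(24.6/5.76) = 1.34 rad.
Time lag = φ / ω = 1.34 / 7.27×10^-5 = 18400 s = 5.12 hours.

5.1 hours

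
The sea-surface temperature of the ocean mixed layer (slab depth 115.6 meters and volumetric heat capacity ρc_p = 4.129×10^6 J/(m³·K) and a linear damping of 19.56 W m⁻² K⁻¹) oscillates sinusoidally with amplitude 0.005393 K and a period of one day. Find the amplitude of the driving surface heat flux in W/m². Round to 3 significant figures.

Areal heat capacity C = ρc_p × D = 4.129×10^6 × 115.6 = 4.77×10^8 J m⁻² K⁻¹.
ω = 2π / 86400 s = 7.27×10^-5 s⁻¹.
√((Cω)² + λ²) = √((34700)² + 19.56²) = 34700 W/(m²·K).
F₀ = A × √((Cω)²+λ²) = 0.005393 × 34700 = 187 W/m².

187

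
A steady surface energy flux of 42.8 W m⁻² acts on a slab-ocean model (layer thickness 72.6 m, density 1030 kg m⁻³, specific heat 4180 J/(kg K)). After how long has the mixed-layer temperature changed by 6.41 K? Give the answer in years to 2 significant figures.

1.5 years

Areal heat capacity C = ρ c_p D = 1030 × 4180 × 72.6 = 3.13×10^8 J/(m²·K).
Time required: Δt = C ΔT / F = 3.13×10^8 × 6.41 / 42.8 = 4.68×10^7 s.
In years: 4.68×10^7 s / (3.156×10^7 s/year) = 1.48 years.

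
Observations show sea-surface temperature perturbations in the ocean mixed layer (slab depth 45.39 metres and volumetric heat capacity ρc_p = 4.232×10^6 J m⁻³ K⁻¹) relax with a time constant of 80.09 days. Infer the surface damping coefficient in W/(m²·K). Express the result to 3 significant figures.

Areal heat capacity C = ρc_p × D = 4.232×10^6 × 45.39 = 1.92×10^8 J/(m^2 K).
τ = 80.09 days = 6.92×10^6 s.
λ = C / τ = 1.92×10^8 / 6.92×10^6 = 27.8 W/(m²·K).

27.8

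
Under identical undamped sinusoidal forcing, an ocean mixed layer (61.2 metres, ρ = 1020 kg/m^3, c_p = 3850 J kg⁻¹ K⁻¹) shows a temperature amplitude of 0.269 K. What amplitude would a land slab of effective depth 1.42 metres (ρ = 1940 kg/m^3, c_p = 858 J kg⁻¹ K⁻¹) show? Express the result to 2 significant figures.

C_ocean = 2.40×10^8 J/(m²·K); C_land = 2.36×10^6 J/(m²·K).
A ∝ 1/C ⇒ A_land = A_ocean × C_ocean/C_land = 0.269 × 102 = 27.4 K.

27 K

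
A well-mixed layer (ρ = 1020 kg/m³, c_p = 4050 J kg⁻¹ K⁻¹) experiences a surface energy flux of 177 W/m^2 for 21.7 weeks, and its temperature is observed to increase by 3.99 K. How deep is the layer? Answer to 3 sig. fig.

Heat input Q = F Δt = 177 × 1.31×10^7 s = 2.32×10^9 J/m².
Required areal heat capacity C = Q / ΔT = 5.82×10^8 J/(m²·K).
Depth D = C / (ρ c_p) = 5.82×10^8 / (1020 × 4050) = 141 m.

141 m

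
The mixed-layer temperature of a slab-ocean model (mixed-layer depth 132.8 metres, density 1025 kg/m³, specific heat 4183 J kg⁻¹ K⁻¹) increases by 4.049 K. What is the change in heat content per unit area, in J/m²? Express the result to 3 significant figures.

2.31×10^9

Areal heat capacity C = ρ c_p D = 1025 × 4183 × 132.8 = 5.69×10^8 J m⁻² K⁻¹.
ΔQ = C ΔT = 5.69×10^8 × 4.049 = 2.31×10^9 J/m².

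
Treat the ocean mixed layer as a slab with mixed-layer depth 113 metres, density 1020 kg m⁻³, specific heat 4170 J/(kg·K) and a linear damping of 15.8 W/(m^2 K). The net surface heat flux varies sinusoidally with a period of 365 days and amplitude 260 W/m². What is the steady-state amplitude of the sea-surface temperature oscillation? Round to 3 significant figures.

2.68 K

Areal heat capacity C = ρ c_p D = 1020 × 4170 × 113 = 4.81×10^8 J/(m^2 K).
Angular frequency ω = 2π / T = 2π / 3.15×10^7 s = 1.99×10^-7 s⁻¹.
√((Cω)² + λ²) = √((95.8)² + 15.8²) = 97.1 W/(m²·K).
Amplitude A = F₀ / √((Cω)²+λ²) = 260 / 97.1 = 2.68 K.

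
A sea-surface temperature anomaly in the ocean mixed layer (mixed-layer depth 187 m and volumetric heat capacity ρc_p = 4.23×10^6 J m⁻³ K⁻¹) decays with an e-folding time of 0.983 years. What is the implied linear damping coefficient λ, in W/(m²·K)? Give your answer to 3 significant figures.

Areal heat capacity C = ρc_p × D = 4.23×10^6 × 187 = 7.91×10^8 J/(m^2 K).
τ = 0.983 years = 3.10×10^7 s.
λ = C / τ = 7.91×10^8 / 3.10×10^7 = 25.5 W/(m²·K).

25.5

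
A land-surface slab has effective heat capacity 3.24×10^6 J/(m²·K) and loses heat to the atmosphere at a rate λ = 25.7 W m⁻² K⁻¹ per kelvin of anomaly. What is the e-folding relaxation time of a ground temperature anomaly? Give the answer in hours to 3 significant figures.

Areal heat capacity C = 3.24×10^6 J/(m²·K) (given).
Relaxation time τ = C / λ = 3.24×10^6 / 25.7 = 1.26×10^5 s.
In hours: 1.26×10^5 s / (3600 s/hour) = 35.0 hours.

35.0 hours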